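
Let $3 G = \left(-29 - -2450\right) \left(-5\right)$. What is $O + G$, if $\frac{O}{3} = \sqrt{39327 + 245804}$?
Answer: $-4035 + 483 \sqrt{11} \approx -2433.1$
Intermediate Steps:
$G = -4035$ ($G = \frac{\left(-29 - -2450\right) \left(-5\right)}{3} = \frac{\left(-29 + 2450\right) \left(-5\right)}{3} = \frac{2421 \left(-5\right)}{3} = \frac{1}{3} \left(-12105\right) = -4035$)
$O = 483 \sqrt{11}$ ($O = 3 \sqrt{39327 + 245804} = 3 \sqrt{285131} = 3 \cdot 161 \sqrt{11} = 483 \sqrt{11} \approx 1601.9$)
$O + G = 483 \sqrt{11} - 4035 = -4035 + 483 \sqrt{11}$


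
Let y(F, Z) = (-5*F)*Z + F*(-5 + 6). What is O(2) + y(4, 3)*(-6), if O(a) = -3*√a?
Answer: 336 - 3*√2 ≈ 331.76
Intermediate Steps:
y(F, Z) = F - 5*F*Z (y(F, Z) = -5*F*Z + F*1 = -5*F*Z + F = F - 5*F*Z)
O(2) + y(4, 3)*(-6) = -3*√2 + (4*(1 - 5*3))*(-6) = -3*√2 + (4*(1 - 15))*(-6) = -3*√2 + (4*(-14))*(-6) = -3*√2 - 56*(-6) = -3*√2 + 336 = 336 - 3*√2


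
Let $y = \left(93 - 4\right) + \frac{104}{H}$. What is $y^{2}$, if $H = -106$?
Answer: $\frac{21762225}{2809} \approx 7747.3$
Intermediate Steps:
$y = \frac{4665}{53}$ ($y = \left(93 - 4\right) + \frac{104}{-106} = 89 + 104 \left(- \frac{1}{106}\right) = 89 - \frac{52}{53} = \frac{4665}{53} \approx 88.019$)
$y^{2} = \left(\frac{4665}{53}\right)^{2} = \frac{21762225}{2809}$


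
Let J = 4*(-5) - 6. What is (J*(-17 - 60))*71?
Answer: 142142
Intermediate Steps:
J = -26 (J = -20 - 6 = -26)
(J*(-17 - 60))*71 = -26*(-17 - 60)*71 = -26*(-77)*71 = 2002*71 = 142142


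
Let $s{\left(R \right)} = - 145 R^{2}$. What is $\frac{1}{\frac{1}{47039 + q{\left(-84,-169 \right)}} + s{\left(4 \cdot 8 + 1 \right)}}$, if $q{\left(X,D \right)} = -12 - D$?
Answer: $- \frac{47196}{7452484379} \approx -6.3329 \cdot 10^{-6}$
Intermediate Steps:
$\frac{1}{\frac{1}{47039 + q{\left(-84,-169 \right)}} + s{\left(4 \cdot 8 + 1 \right)}} = \frac{1}{\frac{1}{47039 - -157} - 145 \left(4 \cdot 8 + 1\right)^{2}} = \frac{1}{\frac{1}{47039 + \left(-12 + 169\right)} - 145 \left(32 + 1\right)^{2}} = \frac{1}{\frac{1}{47039 + 157} - 145 \cdot 33^{2}} = \frac{1}{\frac{1}{47196} - 157905} = \frac{1}{- \frac{7452484379}{47196}} = - \frac{47196}{7452484379}$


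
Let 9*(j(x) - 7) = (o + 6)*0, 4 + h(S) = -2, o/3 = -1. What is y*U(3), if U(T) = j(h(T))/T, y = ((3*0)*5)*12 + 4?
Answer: 28/3 ≈ 9.3333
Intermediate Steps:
o = -3 (o = 3*(-1) = -3)
y = 4 (y = (0*5)*12 + 4 = 0*12 + 4 = 0 + 4 = 4)
h(S) = -6 (h(S) = -4 - 2 = -6)
j(x) = 7 (j(x) = 7 + ((-3 + 6)*0)/9 = 7 + (3*0)/9 = 7 + (1/9)*0 = 7 + 0 = 7)
U(T) = 7/T
y*U(3) = 4*(7/3) = 28/3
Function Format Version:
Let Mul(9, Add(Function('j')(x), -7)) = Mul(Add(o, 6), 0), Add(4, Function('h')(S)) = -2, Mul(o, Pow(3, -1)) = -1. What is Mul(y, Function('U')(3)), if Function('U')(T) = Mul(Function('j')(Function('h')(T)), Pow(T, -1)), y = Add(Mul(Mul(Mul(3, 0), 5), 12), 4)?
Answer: Rational(28, 3) ≈ 9.3333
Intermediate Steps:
o = -3 (o = Mul(3, -1) = -3)
y = 4 (y = Add(Mul(Mul(0, 5), 12), 4) = Add(Mul(0, 12), 4) = Add(0, 4) = 4)
Function('h')(S) = -6 (Function('h')(S) = Add(-4, -2) = -6)
Function('j')(x) = 7 (Function('j')(x) = Add(7, Mul(Rational(1, 9), Mul(Add(-3, 6), 0))) = Add(7, Mul(Rational(1, 9), Mul(3, 0))) = Add(7, Mul(Rational(1, 9), 0)) = Add(7, 0) = 7)
Function('U')(T) = Mul(7, Pow(T, -1))
Mul(y, Function('U')(3)) = Mul(4, Mul(7, Pow(3, -1))) = Mul(4, Mul(7, Rational(1, 3))) = Mul(4, Rational(7, 3)) = Rational(28, 3)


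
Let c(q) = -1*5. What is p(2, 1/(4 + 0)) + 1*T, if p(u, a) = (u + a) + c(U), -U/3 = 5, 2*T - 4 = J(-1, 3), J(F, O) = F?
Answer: -5/4 ≈ -1.2500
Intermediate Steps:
T = 3/2 (T = 2 + (½)*(-1) = 2 - ½ = 3/2 ≈ 1.5000)
U = -15 (U = -3*5 = -15)
c(q) = -5
p(u, a) = -5 + a + u (p(u, a) = (u + a) - 5 = (a + u) - 5 = -5 + a + u)
p(2, 1/(4 + 0)) + 1*T = (-5 + 1/(4 + 0) + 2) + 1*(3/2) = (-5 + 1/4 + 2) + 3/2 = (-5 + ¼ + 2) + 3/2 = -11/4 + 3/2 = -5/4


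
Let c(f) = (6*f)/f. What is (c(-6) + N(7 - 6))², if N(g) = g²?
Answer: 49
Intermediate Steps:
c(f) = 6
(c(-6) + N(7 - 6))² = (6 + (7 - 6)²)² = (6 + 1²)² = (6 + 1)² = 7² = 49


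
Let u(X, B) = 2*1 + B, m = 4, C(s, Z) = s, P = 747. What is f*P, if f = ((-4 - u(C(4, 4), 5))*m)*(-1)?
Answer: 32868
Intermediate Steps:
u(X, B) = 2 + B
f = 44 (f = ((-4 - (2 + 5))*4)*(-1) = ((-4 - 1*7)*4)*(-1) = ((-4 - 7)*4)*(-1) = -11*4*(-1) = -44*(-1) = 44)
f*P = 44*747 = 32868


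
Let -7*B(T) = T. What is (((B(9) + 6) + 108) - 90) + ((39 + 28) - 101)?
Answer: -79/7 ≈ -11.286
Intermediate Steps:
B(T) = -T/7
(((B(9) + 6) + 108) - 90) + ((39 + 28) - 101) = (((-⅐*9 + 6) + 108) - 90) + ((39 + 28) - 101) = (((-9/7 + 6) + 108) - 90) + (67 - 101) = ((33/7 + 108) - 90) - 34 = (789/7 - 90) - 34 = 159/7 - 34 = -79/7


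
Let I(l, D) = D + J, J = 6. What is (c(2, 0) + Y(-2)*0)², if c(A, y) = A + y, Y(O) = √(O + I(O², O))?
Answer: 4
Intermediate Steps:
I(l, D) = 6 + D (I(l, D) = D + 6 = 6 + D)
Y(O) = √(6 + 2*O) (Y(O) = √(O + (6 + O)) = √(6 + 2*O))
(c(2, 0) + Y(-2)*0)² = ((2 + 0) + √(6 + 2*(-2))*0)² = (2 + √(6 - 4)*0)² = (2 + √2*0)² = (2 + 0)² = 2² = 4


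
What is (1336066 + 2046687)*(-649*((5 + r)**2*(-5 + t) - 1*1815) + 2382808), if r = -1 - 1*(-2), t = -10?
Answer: 13230633681859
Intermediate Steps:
r = 1 (r = -1 + 2 = 1)
(1336066 + 2046687)*(-649*((5 + r)**2*(-5 + t) - 1*1815) + 2382808) = (1336066 + 2046687)*(-649*((5 + 1)**2*(-5 - 10) - 1*1815) + 2382808) = 3382753*(-649*(6**2*(-15) - 1815) + 2382808) = 3382753*(-649*(36*(-15) - 1815) + 2382808) = 3382753*(-649*(-540 - 1815) + 2382808) = 3382753*(-649*(-2355) + 2382808) = 3382753*(1528395 + 2382808) = 3382753*3911203 = 13230633681859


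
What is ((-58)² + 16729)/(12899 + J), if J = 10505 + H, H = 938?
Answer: 20093/24342 ≈ 0.82545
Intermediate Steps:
J = 11443 (J = 10505 + 938 = 11443)
((-58)² + 16729)/(12899 + J) = ((-58)² + 16729)/(12899 + 11443) = (3364 + 16729)/24342 = 20093*(1/24342) = 20093/24342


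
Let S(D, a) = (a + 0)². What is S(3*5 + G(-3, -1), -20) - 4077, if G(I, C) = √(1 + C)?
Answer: -3677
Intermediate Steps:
S(D, a) = a²
S(3*5 + G(-3, -1), -20) - 4077 = (-20)² - 4077 = 400 - 4077 = -3677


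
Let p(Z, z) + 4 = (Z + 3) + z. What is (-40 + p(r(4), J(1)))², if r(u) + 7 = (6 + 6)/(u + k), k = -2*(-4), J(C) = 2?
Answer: 2025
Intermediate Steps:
k = 8
r(u) = -7 + 12/(8 + u) (r(u) = -7 + (6 + 6)/(u + 8) = -7 + 12/(8 + u))
p(Z, z) = -1 + Z + z (p(Z, z) = -4 + ((Z + 3) + z) = -4 + ((3 + Z) + z) = -4 + (3 + Z + z) = -1 + Z + z)
(-40 + p(r(4), J(1)))² = (-40 + (-1 + (-44 - 7*4)/(8 + 4) + 2))² = (-40 + (-1 + (-44 - 28)/12 + 2))² = (-40 + (-1 + (1/12)*(-72) + 2))² = (-40 + (-1 - 6 + 2))² = (-40 - 5)² = (-45)² = 2025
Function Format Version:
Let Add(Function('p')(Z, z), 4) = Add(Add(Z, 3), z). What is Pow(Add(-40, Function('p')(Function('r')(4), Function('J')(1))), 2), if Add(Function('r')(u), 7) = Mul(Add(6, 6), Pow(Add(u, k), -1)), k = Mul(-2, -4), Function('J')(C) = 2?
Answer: 2025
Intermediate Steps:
k = 8
Function('r')(u) = Add(-7, Mul(12, Pow(Add(8, u), -1))) (Function('r')(u) = Add(-7, Mul(Add(6, 6), Pow(Add(u, 8), -1))) = Add(-7, Mul(12, Pow(Add(8, u), -1))))
Function('p')(Z, z) = Add(-1, Z, z) (Function('p')(Z, z) = Add(-4, Add(Add(Z, 3), z)) = Add(-4, Add(Add(3, Z), z)) = Add(-4, Add(3, Z, z)) = Add(-1, Z, z))
Pow(Add(-40, Function('p')(Function('r')(4), Function('J')(1))), 2) = Pow(Add(-40, Add(-1, Mul(Pow(Add(8, 4), -1), Add(-44, Mul(-7, 4))), 2)), 2) = Pow(Add(-40, Add(-1, Mul(Pow(12, -1), Add(-44, -28)), 2)), 2) = Pow(Add(-40, Add(-1, Mul(Rational(1, 12), -72), 2)), 2) = Pow(Add(-40, Add(-1, -6, 2)), 2) = Pow(Add(-40, -5), 2) = Pow(-45, 2) = 2025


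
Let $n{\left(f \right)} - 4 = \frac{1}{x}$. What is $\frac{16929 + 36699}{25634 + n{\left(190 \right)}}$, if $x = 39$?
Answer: $\frac{2091492}{999883} \approx 2.0917$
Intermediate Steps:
$n{\left(f \right)} = \frac{157}{39}$ ($n{\left(f \right)} = 4 + \frac{1}{39} = \frac{157}{39}$)
$\frac{16929 + 36699}{25634 + n{\left(190 \right)}} = \frac{16929 + 36699}{25634 + \frac{157}{39}} = \frac{53628}{\frac{999883}{39}} = 53628 \cdot \frac{39}{999883} = \frac{2091492}{999883}$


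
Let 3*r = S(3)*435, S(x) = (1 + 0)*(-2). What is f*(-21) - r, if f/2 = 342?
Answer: -14074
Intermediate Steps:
f = 684 (f = 2*342 = 684)
S(x) = -2 (S(x) = 1*(-2) = -2)
r = -290 (r = (-2*435)/3 = (⅓)*(-870) = -290)
f*(-21) - r = 684*(-21) - 1*(-290) = -14364 + 290 = -14074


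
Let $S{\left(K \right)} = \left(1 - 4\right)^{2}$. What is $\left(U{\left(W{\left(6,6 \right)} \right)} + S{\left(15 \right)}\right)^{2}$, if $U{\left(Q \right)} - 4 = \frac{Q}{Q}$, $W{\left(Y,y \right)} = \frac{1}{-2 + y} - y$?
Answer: $196$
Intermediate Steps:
$S{\left(K \right)} = 9$ ($S{\left(K \right)} = \left(-3\right)^{2} = 9$)
$U{\left(Q \right)} = 5$ ($U{\left(Q \right)} = 4 + \frac{Q}{Q} = 4 + 1 = 5$)
$\left(U{\left(W{\left(6,6 \right)} \right)} + S{\left(15 \right)}\right)^{2} = \left(5 + 9\right)^{2} = 14^{2} = 196$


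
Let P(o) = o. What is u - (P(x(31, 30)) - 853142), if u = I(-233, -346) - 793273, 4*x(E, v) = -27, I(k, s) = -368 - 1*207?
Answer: 237203/4 ≈ 59301.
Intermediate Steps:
I(k, s) = -575 (I(k, s) = -368 - 207 = -575)
x(E, v) = -27/4 (x(E, v) = (¼)*(-27) = -27/4)
u = -793848 (u = -575 - 793273 = -793848)
u - (P(x(31, 30)) - 853142) = -793848 - (-27/4 - 853142) = -793848 - 1*(-3412595/4) = -793848 + 3412595/4 = 237203/4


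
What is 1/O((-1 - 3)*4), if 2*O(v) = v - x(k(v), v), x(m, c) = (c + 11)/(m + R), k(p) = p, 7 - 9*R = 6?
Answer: -286/2333 ≈ -0.12259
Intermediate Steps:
R = ⅑ (R = 7/9 - ⅑*6 = 7/9 - ⅔ = ⅑ ≈ 0.11111)
x(m, c) = (11 + c)/(⅑ + m) (x(m, c) = (c + 11)/(m + ⅑) = (11 + c)/(⅑ + m))
O(v) = v/2 - 9*(11 + v)/(2*(1 + 9*v)) (O(v) = (v - 9*(11 + v)/(1 + 9*v))/2 = v/2 - 9*(11 + v)/(2*(1 + 9*v)))
1/O((-1 - 3)*4) = 1/((-99 - 8*(-1 - 3)*4 + 9*((-1 - 3)*4)²)/(2*(1 + 9*((-1 - 3)*4)))) = 1/((-99 - (-32)*4 + 9*(-4*4)²)/(2*(1 + 9*(-4*4)))) = 1/((-99 - 8*(-16) + 9*(-16)²)/(2*(1 + 9*(-16)))) = 1/((-99 + 128 + 9*256)/(2*(1 - 144))) = 1/((½)*(-99 + 128 + 2304)/(-143)) = 1/((½)*(-1/143)*2333) = 1/(-2333/286) = -286/2333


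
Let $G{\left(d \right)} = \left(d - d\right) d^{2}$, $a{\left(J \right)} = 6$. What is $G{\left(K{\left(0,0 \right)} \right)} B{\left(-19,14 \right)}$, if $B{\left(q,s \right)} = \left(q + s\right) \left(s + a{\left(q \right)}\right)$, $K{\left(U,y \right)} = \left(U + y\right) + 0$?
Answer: $0$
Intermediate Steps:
$K{\left(U,y \right)} = U + y$
$B{\left(q,s \right)} = \left(6 + s\right) \left(q + s\right)$ ($B{\left(q,s \right)} = \left(q + s\right) \left(s + 6\right) = \left(q + s\right) \left(6 + s\right) = \left(6 + s\right) \left(q + s\right)$)
$G{\left(d \right)} = 0$ ($G{\left(d \right)} = 0 d^{2} = 0$)
$G{\left(K{\left(0,0 \right)} \right)} B{\left(-19,14 \right)} = 0 \left(14^{2} + 6 \left(-19\right) + 6 \cdot 14 - 266\right) = 0 \left(196 - 114 + 84 - 266\right) = 0 \left(-100\right) = 0$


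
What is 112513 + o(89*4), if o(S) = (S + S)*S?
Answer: 365985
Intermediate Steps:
o(S) = 2*S**2 (o(S) = (2*S)*S = 2*S**2)
112513 + o(89*4) = 112513 + 2*(89*4)**2 = 112513 + 2*356**2 = 112513 + 2*126736 = 112513 + 253472 = 365985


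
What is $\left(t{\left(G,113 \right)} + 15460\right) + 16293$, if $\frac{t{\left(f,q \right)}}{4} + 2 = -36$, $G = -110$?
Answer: $31601$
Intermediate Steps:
$t{\left(f,q \right)} = -152$ ($t{\left(f,q \right)} = -8 + 4 \left(-36\right) = -8 - 144 = -152$)
$\left(t{\left(G,113 \right)} + 15460\right) + 16293 = \left(-152 + 15460\right) + 16293 = 15308 + 16293 = 31601$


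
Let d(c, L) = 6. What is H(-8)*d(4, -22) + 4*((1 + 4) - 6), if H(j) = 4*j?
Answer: -196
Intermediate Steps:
H(-8)*d(4, -22) + 4*((1 + 4) - 6) = (4*(-8))*6 + 4*((1 + 4) - 6) = -32*6 + 4*(5 - 6) = -192 + 4*(-1) = -192 - 4 = -196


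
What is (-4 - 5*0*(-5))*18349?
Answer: -73396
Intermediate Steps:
(-4 - 5*0*(-5))*18349 = (-4 + 0*(-5))*18349 = (-4 + 0)*18349 = -4*18349 = -73396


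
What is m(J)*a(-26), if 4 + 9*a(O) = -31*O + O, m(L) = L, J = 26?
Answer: 20176/9 ≈ 2241.8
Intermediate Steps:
a(O) = -4/9 - 10*O/3 (a(O) = -4/9 + (-31*O + O)/9 = -4/9 + (-30*O)/9 = -4/9 - 10*O/3)
m(J)*a(-26) = 26*(-4/9 - 10/3*(-26)) = 26*(-4/9 + 260/3) = 26*(776/9) = 20176/9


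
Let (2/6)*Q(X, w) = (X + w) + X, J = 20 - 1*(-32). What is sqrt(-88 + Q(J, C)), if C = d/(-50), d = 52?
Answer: sqrt(5522)/5 ≈ 14.862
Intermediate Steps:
J = 52 (J = 20 + 32 = 52)
C = -26/25 (C = 52/(-50) = 52*(-1/50) = -26/25 ≈ -1.0400)
Q(X, w) = 3*w + 6*X (Q(X, w) = 3*((X + w) + X) = 3*(w + 2*X) = 3*w + 6*X)
sqrt(-88 + Q(J, C)) = sqrt(-88 + (3*(-26/25) + 6*52)) = sqrt(-88 + (-78/25 + 312)) = sqrt(-88 + 7722/25) = sqrt(5522/25) = sqrt(5522)/5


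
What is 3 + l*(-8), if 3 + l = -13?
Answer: 131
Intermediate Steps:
l = -16 (l = -3 - 13 = -16)
3 + l*(-8) = 3 - 16*(-8) = 3 + 128 = 131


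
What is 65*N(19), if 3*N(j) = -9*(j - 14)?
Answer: -975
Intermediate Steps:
N(j) = 42 - 3*j (N(j) = (-9*(j - 14))/3 = (-9*(-14 + j))/3 = (126 - 9*j)/3 = 42 - 3*j)
65*N(19) = 65*(42 - 3*19) = 65*(42 - 57) = 65*(-15) = -975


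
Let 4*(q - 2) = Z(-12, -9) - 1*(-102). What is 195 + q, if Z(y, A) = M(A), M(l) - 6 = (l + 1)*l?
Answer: 242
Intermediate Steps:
M(l) = 6 + l*(1 + l) (M(l) = 6 + (l + 1)*l = 6 + (1 + l)*l = 6 + l*(1 + l))
Z(y, A) = 6 + A + A²
q = 47 (q = 2 + ((6 - 9 + (-9)²) - 1*(-102))/4 = 2 + ((6 - 9 + 81) + 102)/4 = 2 + (78 + 102)/4 = 2 + (¼)*180 = 2 + 45 = 47)
195 + q = 195 + 47 = 242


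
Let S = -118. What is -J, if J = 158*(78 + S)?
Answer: 6320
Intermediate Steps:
J = -6320 (J = 158*(78 - 118) = 158*(-40) = -6320)
-J = -1*(-6320) = 6320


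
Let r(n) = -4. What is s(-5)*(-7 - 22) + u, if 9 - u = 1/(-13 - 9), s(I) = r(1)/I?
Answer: -1557/110 ≈ -14.155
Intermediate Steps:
s(I) = -4/I
u = 199/22 (u = 9 - 1/(-13 - 9) = 9 - 1/(-22) = 9 - 1*(-1/22) = 9 + 1/22 = 199/22 ≈ 9.0455)
s(-5)*(-7 - 22) + u = (-4/(-5))*(-7 - 22) + 199/22 = -4*(-1/5)*(-29) + 199/22 = (4/5)*(-29) + 199/22 = -116/5 + 199/22 = -1557/110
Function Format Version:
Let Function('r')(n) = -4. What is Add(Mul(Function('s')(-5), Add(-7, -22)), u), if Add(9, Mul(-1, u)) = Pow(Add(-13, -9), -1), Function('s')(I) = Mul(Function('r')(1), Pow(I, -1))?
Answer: Rational(-1557, 110) ≈ -14.155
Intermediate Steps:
Function('s')(I) = Mul(-4, Pow(I, -1))
u = Rational(199, 22) (u = Add(9, Mul(-1, Pow(Add(-13, -9), -1))) = Add(9, Mul(-1, Pow(-22, -1))) = Add(9, Mul(-1, Rational(-1, 22))) = Add(9, Rational(1, 22)) = Rational(199, 22) ≈ 9.0455)
Add(Mul(Function('s')(-5), Add(-7, -22)), u) = Add(Mul(Mul(-4, Pow(-5, -1)), Add(-7, -22)), Rational(199, 22)) = Add(Mul(Mul(-4, Rational(-1, 5)), -29), Rational(199, 22)) = Add(Mul(Rational(4, 5), -29), Rational(199, 22)) = Add(Rational(-116, 5), Rational(199, 22)) = Rational(-1557, 110)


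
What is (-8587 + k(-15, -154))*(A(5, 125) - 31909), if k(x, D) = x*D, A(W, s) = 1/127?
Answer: 25437178434/127 ≈ 2.0029e+8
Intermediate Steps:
A(W, s) = 1/127
k(x, D) = D*x
(-8587 + k(-15, -154))*(A(5, 125) - 31909) = (-8587 - 154*(-15))*(1/127 - 31909) = (-8587 + 2310)*(-4052442/127) = -6277*(-4052442/127) = 25437178434/127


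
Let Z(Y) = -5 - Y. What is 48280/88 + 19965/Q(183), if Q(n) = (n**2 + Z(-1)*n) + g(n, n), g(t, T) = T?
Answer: 13267501/24156 ≈ 549.24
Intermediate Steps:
Q(n) = n**2 - 3*n (Q(n) = (n**2 + (-5 - 1*(-1))*n) + n = (n**2 + (-5 + 1)*n) + n = (n**2 - 4*n) + n = n**2 - 3*n)
48280/88 + 19965/Q(183) = 48280/88 + 19965/((183*(-3 + 183))) = 48280*(1/88) + 19965/((183*180)) = 6035/11 + 19965/32940 = 6035/11 + 19965*(1/32940) = 6035/11 + 1331/2196 = 13267501/24156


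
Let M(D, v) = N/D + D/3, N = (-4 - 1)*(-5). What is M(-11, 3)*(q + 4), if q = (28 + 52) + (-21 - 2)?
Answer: -11956/33 ≈ -362.30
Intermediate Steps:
q = 57 (q = 80 - 23 = 57)
N = 25 (N = -5*(-5) = 25)
M(D, v) = 25/D + D/3
M(-11, 3)*(q + 4) = (25/(-11) + (1/3)*(-11))*(57 + 4) = (25*(-1/11) - 11/3)*61 = (-25/11 - 11/3)*61 = -196/33*61 = -11956/33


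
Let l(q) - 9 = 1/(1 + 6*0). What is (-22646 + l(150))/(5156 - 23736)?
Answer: 5659/4645 ≈ 1.2183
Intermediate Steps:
l(q) = 10 (l(q) = 9 + 1/(1 + 6*0) = 9 + 1/(1 + 0) = 9 + 1/1 = 9 + 1 = 10)
(-22646 + l(150))/(5156 - 23736) = (-22646 + 10)/(5156 - 23736) = -22636/(-18580) = -22636*(-1/18580) = 5659/4645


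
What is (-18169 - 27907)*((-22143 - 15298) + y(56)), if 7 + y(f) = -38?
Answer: 1727204936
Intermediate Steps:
y(f) = -45 (y(f) = -7 - 38 = -45)
(-18169 - 27907)*((-22143 - 15298) + y(56)) = (-18169 - 27907)*((-22143 - 15298) - 45) = -46076*(-37441 - 45) = -46076*(-37486) = 1727204936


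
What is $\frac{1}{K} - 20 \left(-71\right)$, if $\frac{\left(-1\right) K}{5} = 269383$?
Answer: $\frac{1912619299}{1346915} \approx 1420.0$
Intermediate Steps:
$K = -1346915$ ($K = \left(-5\right) 269383 = -1346915$)
$\frac{1}{K} - 20 \left(-71\right) = \frac{1}{-1346915} - 20 \left(-71\right) = - \frac{1}{1346915} - -1420 = - \frac{1}{1346915} + 1420 = \frac{1912619299}{1346915}$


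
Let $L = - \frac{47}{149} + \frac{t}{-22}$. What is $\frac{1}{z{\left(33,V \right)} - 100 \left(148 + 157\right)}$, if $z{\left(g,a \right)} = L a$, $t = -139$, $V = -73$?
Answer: $- \frac{3278}{101415421} \approx -3.2322 \cdot 10^{-5}$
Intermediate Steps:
$L = \frac{19677}{3278}$ ($L = - \frac{47}{149} - \frac{139}{-22} = \left(-47\right) \frac{1}{149} - - \frac{139}{22} = - \frac{47}{149} + \frac{139}{22} = \frac{19677}{3278} \approx 6.0027$)
$z{\left(g,a \right)} = \frac{19677 a}{3278}$
$\frac{1}{z{\left(33,V \right)} - 100 \left(148 + 157\right)} = \frac{1}{\frac{19677}{3278} \left(-73\right) - 100 \left(148 + 157\right)} = \frac{1}{- \frac{1436421}{3278} - 30500} = \frac{1}{- \frac{101415421}{3278}} = - \frac{3278}{101415421}$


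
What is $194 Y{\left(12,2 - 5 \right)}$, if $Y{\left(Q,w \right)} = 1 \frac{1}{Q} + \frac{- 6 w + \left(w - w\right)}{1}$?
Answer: $\frac{21049}{6} \approx 3508.2$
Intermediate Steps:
$Y{\left(Q,w \right)} = \frac{1}{Q} - 6 w$ ($Y{\left(Q,w \right)} = \frac{1}{Q} + \left(- 6 w + 0\right) 1 = \frac{1}{Q} + - 6 w 1 = \frac{1}{Q} - 6 w$)
$194 Y{\left(12,2 - 5 \right)} = 194 \left(\frac{1}{12} - 6 \left(2 - 5\right)\right) = 194 \left(\frac{1}{12} - -18\right) = 194 \left(\frac{1}{12} + 18\right) = 194 \cdot \frac{217}{12} = \frac{21049}{6}$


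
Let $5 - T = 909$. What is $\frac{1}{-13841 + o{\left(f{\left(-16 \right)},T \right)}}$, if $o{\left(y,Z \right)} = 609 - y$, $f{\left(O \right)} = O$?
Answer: $- \frac{1}{13216} \approx -7.5666 \cdot 10^{-5}$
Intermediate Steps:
$T = -904$ ($T = 5 - 909 = -904$)
$\frac{1}{-13841 + o{\left(f{\left(-16 \right)},T \right)}} = \frac{1}{-13841 + \left(609 - -16\right)} = \frac{1}{-13841 + \left(609 + 16\right)} = \frac{1}{-13841 + 625} = \frac{1}{-13216} = - \frac{1}{13216}$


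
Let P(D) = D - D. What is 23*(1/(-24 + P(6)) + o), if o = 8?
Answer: 4393/24 ≈ 183.04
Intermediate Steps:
P(D) = 0
23*(1/(-24 + P(6)) + o) = 23*(1/(-24 + 0) + 8) = 23*(1/(-24) + 8) = 23*(-1/24 + 8) = 23*(191/24) = 4393/24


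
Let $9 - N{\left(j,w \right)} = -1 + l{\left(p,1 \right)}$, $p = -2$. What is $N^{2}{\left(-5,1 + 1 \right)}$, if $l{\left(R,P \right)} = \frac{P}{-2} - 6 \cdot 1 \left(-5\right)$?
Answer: $\frac{1521}{4} \approx 380.25$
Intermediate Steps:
$l{\left(R,P \right)} = 30 - \frac{P}{2}$ ($l{\left(R,P \right)} = P \left(- \frac{1}{2}\right) - 6 \left(-5\right) = - \frac{P}{2} - -30 = - \frac{P}{2} + 30 = 30 - \frac{P}{2}$)
$N{\left(j,w \right)} = - \frac{39}{2}$ ($N{\left(j,w \right)} = 9 - \left(-1 + \left(30 - \frac{1}{2}\right)\right) = 9 - \left(-1 + \frac{59}{2}\right) = 9 - \frac{57}{2} = - \frac{39}{2}$)
$N^{2}{\left(-5,1 + 1 \right)} = \left(- \frac{39}{2}\right)^{2} = \frac{1521}{4}$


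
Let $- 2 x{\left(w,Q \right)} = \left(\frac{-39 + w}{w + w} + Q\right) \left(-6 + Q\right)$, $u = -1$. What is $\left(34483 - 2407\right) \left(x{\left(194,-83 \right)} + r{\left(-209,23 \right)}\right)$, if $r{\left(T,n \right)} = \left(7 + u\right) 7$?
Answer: $- \frac{22611727611}{194} \approx -1.1656 \cdot 10^{8}$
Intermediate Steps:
$x{\left(w,Q \right)} = - \frac{\left(-6 + Q\right) \left(Q + \frac{-39 + w}{2 w}\right)}{2}$ ($x{\left(w,Q \right)} = - \frac{\left(\frac{-39 + w}{w + w} + Q\right) \left(-6 + Q\right)}{2} = - \frac{\left(\frac{-39 + w}{2 w} + Q\right) \left(-6 + Q\right)}{2} = - \frac{\left(Q + \frac{-39 + w}{2 w}\right) \left(-6 + Q\right)}{2} = - \frac{\left(-6 + Q\right) \left(Q + \frac{-39 + w}{2 w}\right)}{2}$)
$r{\left(T,n \right)} = 42$ ($r{\left(T,n \right)} = \left(7 - 1\right) 7 = 6 \cdot 7 = 42$)
$\left(34483 - 2407\right) \left(x{\left(194,-83 \right)} + r{\left(-209,23 \right)}\right) = \left(34483 - 2407\right) \left(\frac{-234 + 39 \left(-83\right) + 194 \left(6 - 2 \left(-83\right)^{2} + 11 \left(-83\right)\right)}{4 \cdot 194} + 42\right) = 32076 \left(\frac{1}{4} \cdot \frac{1}{194} \left(-234 - 3237 + 194 \left(6 - 13778 - 913\right)\right) + 42\right) = 32076 \left(\frac{1}{4} \cdot \frac{1}{194} \left(-234 - 3237 + 194 \left(-14685\right)\right) + 42\right) = 32076 \left(\frac{1}{4} \cdot \frac{1}{194} \left(-234 - 3237 - 2848890\right) + 42\right) = 32076 \left(\frac{1}{4} \cdot \frac{1}{194} \left(-2852361\right) + 42\right) = 32076 \left(- \frac{2852361}{776} + 42\right) = 32076 \left(- \frac{2819769}{776}\right) = - \frac{22611727611}{194}$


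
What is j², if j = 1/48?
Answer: 1/2304 ≈ 0.00043403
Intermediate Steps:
j = 1/48 ≈ 0.020833
j² = (1/48)² = 1/2304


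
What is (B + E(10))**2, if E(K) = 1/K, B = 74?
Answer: 549081/100 ≈ 5490.8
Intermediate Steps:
E(K) = 1/K
(B + E(10))**2 = (74 + 1/10)**2 = (741/10)**2 = 549081/100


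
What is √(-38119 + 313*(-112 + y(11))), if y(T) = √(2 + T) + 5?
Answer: √(-71610 + 313*√13) ≈ 265.48*I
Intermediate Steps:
y(T) = 5 + √(2 + T)
√(-38119 + 313*(-112 + y(11))) = √(-38119 + 313*(-112 + (5 + √(2 + 11)))) = √(-38119 + 313*(-112 + (5 + √13))) = √(-38119 + 313*(-107 + √13)) = √(-38119 + (-33491 + 313*√13)) = √(-71610 + 313*√13)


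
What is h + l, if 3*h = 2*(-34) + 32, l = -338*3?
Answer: -1026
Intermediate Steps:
l = -1014
h = -12 (h = (2*(-34) + 32)/3 = (-68 + 32)/3 = (⅓)*(-36) = -12)
h + l = -12 - 1014 = -1026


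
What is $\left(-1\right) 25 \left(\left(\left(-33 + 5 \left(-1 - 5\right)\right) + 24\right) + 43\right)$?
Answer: $-100$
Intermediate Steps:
$\left(-1\right) 25 \left(\left(\left(-33 + 5 \left(-1 - 5\right)\right) + 24\right) + 43\right) = - 25 \left(\left(\left(-33 + 5 \left(-6\right)\right) + 24\right) + 43\right) = - 25 \left(\left(\left(-33 - 30\right) + 24\right) + 43\right) = - 25 \left(\left(-63 + 24\right) + 43\right) = - 25 \left(-39 + 43\right) = \left(-25\right) 4 = -100$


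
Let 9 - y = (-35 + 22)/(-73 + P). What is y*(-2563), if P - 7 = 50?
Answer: -335753/16 ≈ -20985.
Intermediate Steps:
P = 57 (P = 7 + 50 = 57)
y = 131/16 (y = 9 - (-35 + 22)/(-73 + 57) = 9 - (-13)/(-16) = 9 - (-13)*(-1)/16 = 9 - 1*13/16 = 9 - 13/16 = 131/16 ≈ 8.1875)
y*(-2563) = (131/16)*(-2563) = -335753/16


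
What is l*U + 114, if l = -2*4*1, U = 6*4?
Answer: -78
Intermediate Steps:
U = 24
l = -8 (l = -8*1 = -8)
l*U + 114 = -8*24 + 114 = -192 + 114 = -78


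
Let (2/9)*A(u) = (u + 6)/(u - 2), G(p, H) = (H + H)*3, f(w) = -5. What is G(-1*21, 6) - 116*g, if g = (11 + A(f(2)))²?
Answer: -607961/49 ≈ -12407.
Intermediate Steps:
G(p, H) = 6*H (G(p, H) = (2*H)*3 = 6*H)
A(u) = 9*(6 + u)/(2*(-2 + u)) (A(u) = 9*((u + 6)/(u - 2))/2 = 9*((6 + u)/(-2 + u))/2 = 9*(6 + u)/(2*(-2 + u)))
g = 21025/196 (g = (11 + 9*(6 - 5)/(2*(-2 - 5)))² = (11 + (9/2)*1/(-7))² = (11 + (9/2)*(-⅐)*1)² = (11 - 9/14)² = (145/14)² = 21025/196 ≈ 107.27)
G(-1*21, 6) - 116*g = 6*6 - 116*21025/196 = 36 - 609725/49 = -607961/49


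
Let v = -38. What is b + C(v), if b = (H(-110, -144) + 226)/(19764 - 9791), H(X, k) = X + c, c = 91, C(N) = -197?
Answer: -1964474/9973 ≈ -196.98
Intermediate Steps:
H(X, k) = 91 + X (H(X, k) = X + 91 = 91 + X)
b = 207/9973 (b = ((91 - 110) + 226)/(19764 - 9791) = (-19 + 226)/9973 = 207*(1/9973) = 207/9973 ≈ 0.020756)
b + C(v) = 207/9973 - 197 = -1964474/9973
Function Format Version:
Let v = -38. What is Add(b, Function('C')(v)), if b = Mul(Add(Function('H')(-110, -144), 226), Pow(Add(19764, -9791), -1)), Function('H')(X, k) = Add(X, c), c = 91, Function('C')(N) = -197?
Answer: Rational(-1964474, 9973) ≈ -196.98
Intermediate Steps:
Function('H')(X, k) = Add(91, X) (Function('H')(X, k) = Add(X, 91) = Add(91, X))
b = Rational(207, 9973) (b = Mul(Add(Add(91, -110), 226), Pow(Add(19764, -9791), -1)) = Mul(Add(-19, 226), Pow(9973, -1)) = Mul(207, Rational(1, 9973)) = Rational(207, 9973) ≈ 0.020756)
Add(b, Function('C')(v)) = Add(Rational(207, 9973), -197) = Rational(-1964474, 9973)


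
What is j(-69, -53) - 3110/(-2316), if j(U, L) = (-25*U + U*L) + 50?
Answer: 6291811/1158 ≈ 5433.3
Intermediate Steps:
j(U, L) = 50 - 25*U + L*U (j(U, L) = (-25*U + L*U) + 50 = 50 - 25*U + L*U)
j(-69, -53) - 3110/(-2316) = (50 - 25*(-69) - 53*(-69)) - 3110/(-2316) = (50 + 1725 + 3657) - 3110*(-1)/2316 = 5432 - 1*(-1555/1158) = 5432 + 1555/1158 = 6291811/1158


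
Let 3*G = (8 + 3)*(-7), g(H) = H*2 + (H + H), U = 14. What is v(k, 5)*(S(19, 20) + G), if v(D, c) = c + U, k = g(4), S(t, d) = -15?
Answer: -2318/3 ≈ -772.67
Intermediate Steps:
g(H) = 4*H (g(H) = 2*H + 2*H = 4*H)
G = -77/3 (G = ((8 + 3)*(-7))/3 = (11*(-7))/3 = (⅓)*(-77) = -77/3 ≈ -25.667)
k = 16 (k = 4*4 = 16)
v(D, c) = 14 + c (v(D, c) = c + 14 = 14 + c)
v(k, 5)*(S(19, 20) + G) = (14 + 5)*(-15 - 77/3) = 19*(-122/3) = -2318/3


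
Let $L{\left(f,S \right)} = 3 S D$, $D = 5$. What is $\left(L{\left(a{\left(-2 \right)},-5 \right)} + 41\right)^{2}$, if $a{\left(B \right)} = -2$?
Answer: $1156$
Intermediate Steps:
$L{\left(f,S \right)} = 15 S$ ($L{\left(f,S \right)} = 3 S 5 = 15 S$)
$\left(L{\left(a{\left(-2 \right)},-5 \right)} + 41\right)^{2} = \left(15 \left(-5\right) + 41\right)^{2} = \left(-75 + 41\right)^{2} = \left(-34\right)^{2} = 1156$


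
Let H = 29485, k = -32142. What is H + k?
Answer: -2657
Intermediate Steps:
H + k = 29485 - 32142 = -2657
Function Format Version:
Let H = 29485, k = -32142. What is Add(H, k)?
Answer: -2657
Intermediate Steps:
Add(H, k) = Add(29485, -32142) = -2657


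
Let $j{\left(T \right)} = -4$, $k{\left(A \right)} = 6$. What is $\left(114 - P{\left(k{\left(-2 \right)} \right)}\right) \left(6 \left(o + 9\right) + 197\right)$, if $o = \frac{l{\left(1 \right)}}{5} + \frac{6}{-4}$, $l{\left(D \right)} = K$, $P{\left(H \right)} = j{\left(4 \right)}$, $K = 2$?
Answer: $\frac{144196}{5} \approx 28839.0$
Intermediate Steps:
$P{\left(H \right)} = -4$
$l{\left(D \right)} = 2$
$o = - \frac{11}{10}$ ($o = \frac{2}{5} + \frac{6}{-4} = 2 \cdot \frac{1}{5} + 6 \left(- \frac{1}{4}\right) = \frac{2}{5} - \frac{3}{2} = - \frac{11}{10} \approx -1.1$)
$\left(114 - P{\left(k{\left(-2 \right)} \right)}\right) \left(6 \left(o + 9\right) + 197\right) = \left(114 - -4\right) \left(6 \left(- \frac{11}{10} + 9\right) + 197\right) = \left(114 + 4\right) \left(6 \cdot \frac{79}{10} + 197\right) = 118 \left(\frac{237}{5} + 197\right) = 118 \cdot \frac{1222}{5} = \frac{144196}{5}$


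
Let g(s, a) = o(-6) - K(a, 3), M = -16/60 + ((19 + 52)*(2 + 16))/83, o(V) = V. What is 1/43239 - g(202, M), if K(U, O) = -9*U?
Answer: -2335943321/17944185 ≈ -130.18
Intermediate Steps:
M = 18838/1245 (M = -16*1/60 + (71*18)*(1/83) = -4/15 + 1278*(1/83) = -4/15 + 1278/83 = 18838/1245 ≈ 15.131)
g(s, a) = -6 + 9*a (g(s, a) = -6 - (-9)*a = -6 + 9*a)
1/43239 - g(202, M) = 1/43239 - (-6 + 9*(18838/1245)) = 1/43239 - (-6 + 56514/415) = 1/43239 - 1*54024/415 = 1/43239 - 54024/415 = -2335943321/17944185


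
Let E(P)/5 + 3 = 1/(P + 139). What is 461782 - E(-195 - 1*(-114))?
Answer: 26784221/58 ≈ 4.6180e+5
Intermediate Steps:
E(P) = -15 + 5/(139 + P) (E(P) = -15 + 5/(P + 139) = -15 + 5/(139 + P))
461782 - E(-195 - 1*(-114)) = 461782 - 5*(-416 - 3*(-195 - 1*(-114)))/(139 + (-195 - 1*(-114))) = 461782 - 5*(-416 - 3*(-195 + 114))/(139 + (-195 + 114)) = 461782 - 5*(-416 - 3*(-81))/(139 - 81) = 461782 - 5*(-416 + 243)/58 = 461782 - 5*(-173)/58 = 461782 - 1*(-865/58) = 461782 + 865/58 = 26784221/58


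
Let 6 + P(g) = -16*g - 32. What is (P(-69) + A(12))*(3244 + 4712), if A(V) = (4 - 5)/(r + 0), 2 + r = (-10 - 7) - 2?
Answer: 59370324/7 ≈ 8.4815e+6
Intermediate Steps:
r = -21 (r = -2 + ((-10 - 7) - 2) = -2 + (-17 - 2) = -2 - 19 = -21)
A(V) = 1/21 (A(V) = (4 - 5)/(-21 + 0) = -1/(-21) = -1*(-1/21) = 1/21)
P(g) = -38 - 16*g (P(g) = -6 + (-16*g - 32) = -6 + (-32 - 16*g) = -38 - 16*g)
(P(-69) + A(12))*(3244 + 4712) = ((-38 - 16*(-69)) + 1/21)*(3244 + 4712) = ((-38 + 1104) + 1/21)*7956 = (1066 + 1/21)*7956 = (22387/21)*7956 = 59370324/7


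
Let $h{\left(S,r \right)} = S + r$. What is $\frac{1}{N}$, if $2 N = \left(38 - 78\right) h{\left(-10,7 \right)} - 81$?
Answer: $\frac{2}{39} \approx 0.051282$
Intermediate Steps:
$N = \frac{39}{2}$ ($N = \frac{\left(38 - 78\right) \left(-10 + 7\right) - 81}{2} = \frac{\left(38 - 78\right) \left(-3\right) - 81}{2} = \frac{\left(-40\right) \left(-3\right) - 81}{2} = \frac{120 - 81}{2} = \frac{1}{2} \cdot 39 = \frac{39}{2} \approx 19.5$)
$\frac{1}{N} = \frac{1}{\frac{39}{2}} = \frac{2}{39}$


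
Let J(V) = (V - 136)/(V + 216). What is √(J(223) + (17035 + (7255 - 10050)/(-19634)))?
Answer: √1265602818253751798/8619326 ≈ 130.52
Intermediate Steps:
J(V) = (-136 + V)/(216 + V)
√(J(223) + (17035 + (7255 - 10050)/(-19634))) = √((-136 + 223)/(216 + 223) + (17035 + (7255 - 10050)/(-19634))) = √(87/439 + (17035 - 2795*(-1/19634))) = √((1/439)*87 + (17035 + 2795/19634)) = √(87/439 + 334467985/19634) = √(146833153573/8619326) = √1265602818253751798/8619326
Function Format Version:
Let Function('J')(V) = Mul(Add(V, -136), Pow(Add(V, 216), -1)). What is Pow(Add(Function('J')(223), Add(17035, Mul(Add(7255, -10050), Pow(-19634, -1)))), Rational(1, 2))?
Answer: Mul(Rational(1, 8619326), Pow(1265602818253751798, Rational(1, 2))) ≈ 130.52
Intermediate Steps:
Function('J')(V) = Mul(Pow(Add(216, V), -1), Add(-136, V)) (Function('J')(V) = Mul(Add(-136, V), Pow(Add(216, V), -1)) = Mul(Pow(Add(216, V), -1), Add(-136, V)))
Pow(Add(Function('J')(223), Add(17035, Mul(Add(7255, -10050), Pow(-19634, -1)))), Rational(1, 2)) = Pow(Add(Mul(Pow(Add(216, 223), -1), Add(-136, 223)), Add(17035, Mul(Add(7255, -10050), Pow(-19634, -1)))), Rational(1, 2)) = Pow(Add(Mul(Pow(439, -1), 87), Add(17035, Mul(-2795, Rational(-1, 19634)))), Rational(1, 2)) = Pow(Add(Mul(Rational(1, 439), 87), Add(17035, Rational(2795, 19634))), Rational(1, 2)) = Pow(Add(Rational(87, 439), Rational(334467985, 19634)), Rational(1, 2)) = Pow(Rational(146833153573, 8619326), Rational(1, 2)) = Mul(Rational(1, 8619326), Pow(1265602818253751798, Rational(1, 2)))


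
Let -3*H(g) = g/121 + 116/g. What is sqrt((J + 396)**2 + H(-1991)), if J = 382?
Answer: sqrt(2399416623373)/1991 ≈ 778.00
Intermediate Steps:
H(g) = -116/(3*g) - g/363 (H(g) = -(g/121 + 116/g)/3 = -(116/g + g/121)/3 = -116/(3*g) - g/363)
sqrt((J + 396)**2 + H(-1991)) = sqrt((382 + 396)**2 + (1/363)*(-14036 - 1*(-1991)**2)/(-1991)) = sqrt(778**2 + (1/363)*(-1/1991)*(-14036 - 1*3964081)) = sqrt(605284 + (1/363)*(-1/1991)*(-14036 - 3964081)) = sqrt(605284 + (1/363)*(-1/1991)*(-3978117)) = sqrt(605284 + 10959/1991) = sqrt(1205131403/1991) = sqrt(2399416623373)/1991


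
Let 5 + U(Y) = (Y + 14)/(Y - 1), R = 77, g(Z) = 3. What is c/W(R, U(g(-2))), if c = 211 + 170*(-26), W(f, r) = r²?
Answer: -16836/49 ≈ -343.59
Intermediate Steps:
U(Y) = -5 + (14 + Y)/(-1 + Y) (U(Y) = -5 + (Y + 14)/(Y - 1) = -5 + (14 + Y)/(-1 + Y))
c = -4209 (c = 211 - 4420 = -4209)
c/W(R, U(g(-2))) = -4209*(-1 + 3)²/(19 - 4*3)² = -4209*4/(19 - 12)² = -4209/(((½)*7)²) = -4209/((7/2)²) = -4209/49/4 = -4209*4/49 = -16836/49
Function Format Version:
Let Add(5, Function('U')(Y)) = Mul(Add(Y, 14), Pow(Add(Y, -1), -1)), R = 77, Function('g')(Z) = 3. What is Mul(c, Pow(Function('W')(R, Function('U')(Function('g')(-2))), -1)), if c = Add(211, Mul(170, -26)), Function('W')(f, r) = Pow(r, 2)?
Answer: Rational(-16836, 49) ≈ -343.59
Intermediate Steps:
Function('U')(Y) = Add(-5, Mul(Pow(Add(-1, Y), -1), Add(14, Y))) (Function('U')(Y) = Add(-5, Mul(Add(Y, 14), Pow(Add(Y, -1), -1))) = Add(-5, Mul(Add(14, Y), Pow(Add(-1, Y), -1))) = Add(-5, Mul(Pow(Add(-1, Y), -1), Add(14, Y))))
c = -4209 (c = Add(211, -4420) = -4209)
Mul(c, Pow(Function('W')(R, Function('U')(Function('g')(-2))), -1)) = Mul(-4209, Pow(Pow(Mul(Pow(Add(-1, 3), -1), Add(19, Mul(-4, 3))), 2), -1)) = Mul(-4209, Pow(Pow(Mul(Pow(2, -1), Add(19, -12)), 2), -1)) = Mul(-4209, Pow(Pow(Mul(Rational(1, 2), 7), 2), -1)) = Mul(-4209, Pow(Pow(Rational(7, 2), 2), -1)) = Mul(-4209, Pow(Rational(49, 4), -1)) = Mul(-4209, Rational(4, 49)) = Rational(-16836, 49)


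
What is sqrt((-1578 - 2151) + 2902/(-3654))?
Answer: I*sqrt(1383309802)/609 ≈ 61.072*I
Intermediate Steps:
sqrt((-1578 - 2151) + 2902/(-3654)) = sqrt(-3729 + 2902*(-1/3654)) = sqrt(-3729 - 1451/1827) = sqrt(-6814334/1827) = I*sqrt(1383309802)/609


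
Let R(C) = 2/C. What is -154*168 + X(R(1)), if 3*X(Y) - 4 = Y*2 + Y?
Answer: -77606/3 ≈ -25869.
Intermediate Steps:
X(Y) = 4/3 + Y (X(Y) = 4/3 + (Y*2 + Y)/3 = 4/3 + (2*Y + Y)/3 = 4/3 + (3*Y)/3 = 4/3 + Y)
-154*168 + X(R(1)) = -154*168 + (4/3 + 2/1) = -25872 + (4/3 + 2*1) = -25872 + (4/3 + 2) = -25872 + 10/3 = -77606/3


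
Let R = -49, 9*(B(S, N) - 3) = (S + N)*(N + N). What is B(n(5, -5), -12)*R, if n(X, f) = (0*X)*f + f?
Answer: -7105/3 ≈ -2368.3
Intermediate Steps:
n(X, f) = f (n(X, f) = 0*f + f = 0 + f = f)
B(S, N) = 3 + 2*N*(N + S)/9 (B(S, N) = 3 + ((S + N)*(N + N))/9 = 3 + ((N + S)*(2*N))/9 = 3 + (2*N*(N + S))/9 = 3 + 2*N*(N + S)/9)
B(n(5, -5), -12)*R = (3 + (2/9)*(-12)² + (2/9)*(-12)*(-5))*(-49) = (3 + (2/9)*144 + 40/3)*(-49) = (3 + 32 + 40/3)*(-49) = (145/3)*(-49) = -7105/3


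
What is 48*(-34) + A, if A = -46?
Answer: -1678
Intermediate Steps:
48*(-34) + A = 48*(-34) - 46 = -1632 - 46 = -1678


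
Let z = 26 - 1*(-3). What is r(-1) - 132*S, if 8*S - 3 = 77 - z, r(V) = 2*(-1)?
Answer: -1687/2 ≈ -843.50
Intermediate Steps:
z = 29 (z = 26 + 3 = 29)
r(V) = -2
S = 51/8 (S = 3/8 + (77 - 1*29)/8 = 3/8 + (77 - 29)/8 = 3/8 + (⅛)*48 = 3/8 + 6 = 51/8 ≈ 6.3750)
r(-1) - 132*S = -2 - 132*51/8 = -2 - 1683/2 = -1687/2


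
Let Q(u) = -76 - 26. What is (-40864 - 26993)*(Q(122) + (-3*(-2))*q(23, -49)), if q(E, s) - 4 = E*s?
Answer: 464141880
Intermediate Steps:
Q(u) = -102
q(E, s) = 4 + E*s
(-40864 - 26993)*(Q(122) + (-3*(-2))*q(23, -49)) = (-40864 - 26993)*(-102 + (-3*(-2))*(4 + 23*(-49))) = -67857*(-102 + 6*(4 - 1127)) = -67857*(-102 + 6*(-1123)) = -67857*(-102 - 6738) = -67857*(-6840) = 464141880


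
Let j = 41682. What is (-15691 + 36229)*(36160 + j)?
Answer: 1598718996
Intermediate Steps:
(-15691 + 36229)*(36160 + j) = (-15691 + 36229)*(36160 + 41682) = 20538*77842 = 1598718996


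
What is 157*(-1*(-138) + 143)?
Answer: 44117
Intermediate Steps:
157*(-1*(-138) + 143) = 157*(138 + 143) = 157*281 = 44117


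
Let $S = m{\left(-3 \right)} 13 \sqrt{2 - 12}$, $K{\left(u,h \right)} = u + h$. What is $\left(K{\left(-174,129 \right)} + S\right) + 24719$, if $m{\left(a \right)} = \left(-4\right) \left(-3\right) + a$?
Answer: $24674 + 117 i \sqrt{10} \approx 24674.0 + 369.99 i$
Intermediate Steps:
$K{\left(u,h \right)} = h + u$
$m{\left(a \right)} = 12 + a$
$S = 117 i \sqrt{10}$ ($S = \left(12 - 3\right) 13 \sqrt{2 - 12} = 9 \cdot 13 \sqrt{-10} = 117 i \sqrt{10} \approx 369.99 i$)
$\left(K{\left(-174,129 \right)} + S\right) + 24719 = \left(\left(129 - 174\right) + 117 i \sqrt{10}\right) + 24719 = \left(-45 + 117 i \sqrt{10}\right) + 24719 = 24674 + 117 i \sqrt{10}$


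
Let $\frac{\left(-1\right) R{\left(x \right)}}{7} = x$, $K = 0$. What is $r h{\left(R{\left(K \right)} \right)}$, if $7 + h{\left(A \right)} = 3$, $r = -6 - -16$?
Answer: $-40$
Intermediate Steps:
$R{\left(x \right)} = - 7 x$
$r = 10$ ($r = -6 + 16 = 10$)
$h{\left(A \right)} = -4$ ($h{\left(A \right)} = -7 + 3 = -4$)
$r h{\left(R{\left(K \right)} \right)} = 10 \left(-4\right) = -40$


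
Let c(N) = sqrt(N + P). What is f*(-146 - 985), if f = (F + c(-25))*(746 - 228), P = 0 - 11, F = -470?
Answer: 275353260 - 3515148*I ≈ 2.7535e+8 - 3.5151e+6*I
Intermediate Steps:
P = -11
c(N) = sqrt(-11 + N) (c(N) = sqrt(N - 11) = sqrt(-11 + N))
f = -243460 + 3108*I (f = (-470 + sqrt(-11 - 25))*(746 - 228) = (-470 + sqrt(-36))*518 = (-470 + 6*I)*518 = -243460 + 3108*I ≈ -2.4346e+5 + 3108.0*I)
f*(-146 - 985) = (-243460 + 3108*I)*(-146 - 985) = (-243460 + 3108*I)*(-1131) = 275353260 - 3515148*I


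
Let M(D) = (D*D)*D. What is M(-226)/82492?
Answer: -2885794/20623 ≈ -139.93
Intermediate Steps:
M(D) = D³ (M(D) = D²*D = D³)
M(-226)/82492 = (-226)³/82492 = -11543176*1/82492 = -2885794/20623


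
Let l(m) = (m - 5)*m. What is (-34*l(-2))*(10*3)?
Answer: -14280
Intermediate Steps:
l(m) = m*(-5 + m) (l(m) = (-5 + m)*m = m*(-5 + m))
(-34*l(-2))*(10*3) = (-(-68)*(-5 - 2))*(10*3) = -(-68)*(-7)*30 = -34*14*30 = -476*30 = -14280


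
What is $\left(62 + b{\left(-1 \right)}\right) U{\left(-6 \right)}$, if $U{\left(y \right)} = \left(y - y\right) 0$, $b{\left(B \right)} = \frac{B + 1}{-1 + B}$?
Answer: $0$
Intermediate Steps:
$b{\left(B \right)} = \frac{1 + B}{-1 + B}$
$U{\left(y \right)} = 0$ ($U{\left(y \right)} = 0 \cdot 0 = 0$)
$\left(62 + b{\left(-1 \right)}\right) U{\left(-6 \right)} = \left(62 + \frac{1 - 1}{-1 - 1}\right) 0 = \left(62 + \frac{1}{-2} \cdot 0\right) 0 = \left(62 - 0\right) 0 = \left(62 + 0\right) 0 = 62 \cdot 0 = 0$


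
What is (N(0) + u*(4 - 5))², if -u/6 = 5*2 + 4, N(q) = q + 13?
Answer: 9409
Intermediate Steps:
N(q) = 13 + q
u = -84 (u = -6*(5*2 + 4) = -6*(10 + 4) = -6*14 = -84)
(N(0) + u*(4 - 5))² = ((13 + 0) - 84*(4 - 5))² = (13 - 84*(-1))² = (13 + 84)² = 97² = 9409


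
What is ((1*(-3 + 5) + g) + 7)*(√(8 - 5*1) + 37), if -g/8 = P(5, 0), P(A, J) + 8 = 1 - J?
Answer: 2405 + 65*√3 ≈ 2517.6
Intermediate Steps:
P(A, J) = -7 - J (P(A, J) = -8 + (1 - J) = -7 - J)
g = 56 (g = -8*(-7 - 1*0) = -8*(-7 + 0) = -8*(-7) = 56)
((1*(-3 + 5) + g) + 7)*(√(8 - 5*1) + 37) = ((1*(-3 + 5) + 56) + 7)*(√(8 - 5*1) + 37) = ((1*2 + 56) + 7)*(√(8 - 5) + 37) = ((2 + 56) + 7)*(√3 + 37) = (58 + 7)*(37 + √3) = 65*(37 + √3) = 2405 + 65*√3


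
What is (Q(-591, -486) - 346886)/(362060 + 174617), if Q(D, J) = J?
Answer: -347372/536677 ≈ -0.64726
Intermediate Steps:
(Q(-591, -486) - 346886)/(362060 + 174617) = (-486 - 346886)/(362060 + 174617) = -347372/536677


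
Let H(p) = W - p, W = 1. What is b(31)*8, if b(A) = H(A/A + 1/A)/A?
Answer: -8/961 ≈ -0.0083247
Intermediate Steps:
H(p) = 1 - p
b(A) = -1/A**2 (b(A) = (1 - (A/A + 1/A))/A = (1 - (1 + 1/A))/A = (1 + (-1 - 1/A))/A = (-1/A)/A = -1/A**2)
b(31)*8 = -1/31**2*8 = -1*1/961*8 = -1/961*8 = -8/961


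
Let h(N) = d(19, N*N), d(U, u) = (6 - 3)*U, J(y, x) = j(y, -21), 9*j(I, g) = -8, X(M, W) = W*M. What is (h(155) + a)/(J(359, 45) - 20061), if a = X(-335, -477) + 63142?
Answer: -2006946/180557 ≈ -11.115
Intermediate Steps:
X(M, W) = M*W
j(I, g) = -8/9 (j(I, g) = (⅑)*(-8) = -8/9)
J(y, x) = -8/9
d(U, u) = 3*U
h(N) = 57 (h(N) = 3*19 = 57)
a = 222937 (a = -335*(-477) + 63142 = 159795 + 63142 = 222937)
(h(155) + a)/(J(359, 45) - 20061) = (57 + 222937)/(-8/9 - 20061) = 222994/(-180557/9) = 222994*(-9/180557) = -2006946/180557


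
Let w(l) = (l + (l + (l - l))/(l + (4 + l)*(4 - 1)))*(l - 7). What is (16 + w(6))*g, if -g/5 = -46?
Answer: 6785/3 ≈ 2261.7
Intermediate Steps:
g = 230 (g = -5*(-46) = 230)
w(l) = (-7 + l)*(l + l/(12 + 4*l)) (w(l) = (l + (l + 0)/(l + (4 + l)*3))*(-7 + l) = (l + l/(l + (12 + 3*l)))*(-7 + l) = (l + l/(12 + 4*l))*(-7 + l) = (-7 + l)*(l + l/(12 + 4*l)))
(16 + w(6))*g = (16 + (¼)*6*(-91 - 15*6 + 4*6²)/(3 + 6))*230 = (16 + (¼)*6*(-91 - 90 + 4*36)/9)*230 = (16 + (¼)*6*(⅑)*(-91 - 90 + 144))*230 = (16 + (¼)*6*(⅑)*(-37))*230 = (16 - 37/6)*230 = (59/6)*230 = 6785/3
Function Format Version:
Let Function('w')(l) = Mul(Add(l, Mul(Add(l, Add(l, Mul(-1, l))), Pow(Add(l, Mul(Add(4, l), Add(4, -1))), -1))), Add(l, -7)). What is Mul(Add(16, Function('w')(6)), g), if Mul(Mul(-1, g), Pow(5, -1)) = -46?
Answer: Rational(6785, 3) ≈ 2261.7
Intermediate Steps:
g = 230 (g = Mul(-5, -46) = 230)
Function('w')(l) = Mul(Add(-7, l), Add(l, Mul(l, Pow(Add(12, Mul(4, l)), -1)))) (Function('w')(l) = Mul(Add(l, Mul(Add(l, 0), Pow(Add(l, Mul(Add(4, l), 3)), -1))), Add(-7, l)) = Mul(Add(l, Mul(l, Pow(Add(l, Add(12, Mul(3, l))), -1))), Add(-7, l)) = Mul(Add(l, Mul(l, Pow(Add(12, Mul(4, l)), -1))), Add(-7, l)) = Mul(Add(-7, l), Add(l, Mul(l, Pow(Add(12, Mul(4, l)), -1)))))
Mul(Add(16, Function('w')(6)), g) = Mul(Add(16, Mul(Rational(1, 4), 6, Pow(Add(3, 6), -1), Add(-91, Mul(-15, 6), Mul(4, Pow(6, 2))))), 230) = Mul(Add(16, Mul(Rational(1, 4), 6, Pow(9, -1), Add(-91, -90, Mul(4, 36)))), 230) = Mul(Add(16, Mul(Rational(1, 4), 6, Rational(1, 9), Add(-91, -90, 144))), 230) = Mul(Add(16, Mul(Rational(1, 4), 6, Rational(1, 9), -37)), 230) = Mul(Add(16, Rational(-37, 6)), 230) = Mul(Rational(59, 6), 230) = Rational(6785, 3)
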